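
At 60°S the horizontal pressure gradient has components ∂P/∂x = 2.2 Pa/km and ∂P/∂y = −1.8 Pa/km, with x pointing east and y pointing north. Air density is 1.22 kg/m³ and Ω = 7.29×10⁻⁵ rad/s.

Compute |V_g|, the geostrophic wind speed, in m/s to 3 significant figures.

18.5 m/s

Coriolis parameter at 60°S:
f = 2Ω sin φ = 2 × 7.29×10⁻⁵ × sin 60° = 1.26×10⁻⁴ s⁻¹
In the Southern Hemisphere f is negative: f = −1.26×10⁻⁴ s⁻¹.
Component geostrophic relations (x east, y north):
u_g = −(1/(fρ)) ∂P/∂y,  v_g = (1/(fρ)) ∂P/∂x
u_g = −(−1.8×10⁻³)/(−1.26×10⁻⁴ × 1.22) = −11.7 m/s;  v_g = (2.2×10⁻³)/(−1.26×10⁻⁴ × 1.22) = −14.3 m/s
|V_g| = √(u_g² + v_g²) = 18.5 m/s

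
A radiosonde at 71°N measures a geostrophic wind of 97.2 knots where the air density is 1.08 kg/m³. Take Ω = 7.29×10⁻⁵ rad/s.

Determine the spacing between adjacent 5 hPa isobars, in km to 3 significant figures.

67.2 km

Coriolis parameter at 71°N:
f = 2Ω sin φ = 2 × 7.29×10⁻⁵ × sin 71° = 1.38×10⁻⁴ s⁻¹
Wind speed in SI: 97.2 knots = 50.0 m/s
Geostrophic balance rearranged: |∂P/∂n| = f ρ V_g
|∂P/∂n| = 1.38×10⁻⁴ × 1.08 × 50.0 = 7.44×10⁻³ Pa/m
Isobar spacing: Δn = ΔP/|∂P/∂n| = 500 Pa / 7.44×10⁻³ Pa/m = 67161 m ≈ 67.2 km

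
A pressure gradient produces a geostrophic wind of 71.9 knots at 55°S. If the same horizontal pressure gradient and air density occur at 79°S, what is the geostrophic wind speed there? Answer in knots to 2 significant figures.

With the same pressure gradient and density, V_g ∝ 1/f ∝ 1/sin φ.
V₂ = V₁ · sin φ₁ / sin φ₂ = 71.9 × sin 55° / sin 79°
V₂ = 71.9 × 0.8192/0.9816 = 60 knots

60 knots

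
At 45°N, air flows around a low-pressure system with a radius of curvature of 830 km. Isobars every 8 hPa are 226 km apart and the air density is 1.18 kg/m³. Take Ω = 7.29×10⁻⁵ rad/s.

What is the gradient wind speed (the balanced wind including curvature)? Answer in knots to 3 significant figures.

44.6 knots

Coriolis parameter at 45°N:
f = 2Ω sin φ = 2 × 7.29×10⁻⁵ × sin 45° = 1.03×10⁻⁴ s⁻¹
Pressure gradient: |∂P/∂n| = 800 Pa / 226000 m = 3.54×10⁻³ Pa/m
Geostrophic speed: V_g = |∂P/∂n|/(fρ) = 3.54×10⁻³/(1.03×10⁻⁴ × 1.18) = 29.1 m/s
Around a low, centrifugal force acts outward with Coriolis, so pressure-gradient force balances both:
(1/ρ)|∂P/∂n| = fV + V²/R  →  V² + fR·V − fR·V_g = 0
With fR = 1.03×10⁻⁴ × 830×10³ m = 85.6 m/s:
V = [−fR + √((fR)² + 4 fR V_g)]/2 = [−85.6 + √(85.6² + 4×85.6×29.1)]/2 = 22.9 m/s
Subgeostrophic (V < V_g = 29.1 m/s), as expected around a low.
Converting: 22.9 m/s × 1.944 = 44.6 knots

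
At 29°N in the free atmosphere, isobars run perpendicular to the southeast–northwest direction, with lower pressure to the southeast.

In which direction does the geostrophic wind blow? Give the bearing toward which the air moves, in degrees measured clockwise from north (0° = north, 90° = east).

The pressure-gradient force points toward the southeast (bearing 135°).
Geostrophic balance: in the Northern Hemisphere the Coriolis force deflects motion to the right, so the geostrophic wind blows 90° to the right of the pressure-gradient force (low pressure on the left).
Rotating 135° by 90° clockwise gives 225° — the wind blows toward the southwest.

225°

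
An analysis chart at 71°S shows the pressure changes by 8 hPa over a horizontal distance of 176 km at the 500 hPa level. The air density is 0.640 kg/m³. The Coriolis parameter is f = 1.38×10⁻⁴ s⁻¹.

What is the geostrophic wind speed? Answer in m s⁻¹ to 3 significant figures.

Pressure gradient: |∂P/∂n| = 800 Pa / 176000 m = 4.55×10⁻³ Pa/m
Geostrophic balance (pressure-gradient force = Coriolis force):
V_g = (1/(fρ)) |∂P/∂n| = 4.55×10⁻³ / (1.38×10⁻⁴ × 0.640) = 51.5 m/s

51.5 m s⁻¹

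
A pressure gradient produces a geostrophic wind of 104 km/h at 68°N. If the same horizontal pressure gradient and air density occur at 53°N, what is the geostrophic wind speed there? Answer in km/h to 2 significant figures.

120 km/h

With the same pressure gradient and density, V_g ∝ 1/f ∝ 1/sin φ.
V₂ = V₁ · sin φ₁ / sin φ₂ = 104 × sin 68° / sin 53°
V₂ = 104 × 0.9272/0.7986 = 120 km/h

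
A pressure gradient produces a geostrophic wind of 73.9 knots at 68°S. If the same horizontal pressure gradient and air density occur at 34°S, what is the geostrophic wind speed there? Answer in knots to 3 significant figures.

123 knots

With the same pressure gradient and density, V_g ∝ 1/f ∝ 1/sin φ.
V₂ = V₁ · sin φ₁ / sin φ₂ = 73.9 × sin 68° / sin 34°
V₂ = 73.9 × 0.9272/0.5592 = 123 knots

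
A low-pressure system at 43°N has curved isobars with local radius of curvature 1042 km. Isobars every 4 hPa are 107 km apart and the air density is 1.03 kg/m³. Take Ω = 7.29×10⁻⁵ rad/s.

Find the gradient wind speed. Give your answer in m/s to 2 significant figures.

29 m/s

Coriolis parameter at 43°N:
f = 2Ω sin φ = 2 × 7.29×10⁻⁵ × sin 43° = 9.94×10⁻⁵ s⁻¹
Pressure gradient: |∂P/∂n| = 400 Pa / 107000 m = 3.74×10⁻³ Pa/m
Geostrophic speed: V_g = |∂P/∂n|/(fρ) = 3.74×10⁻³/(9.94×10⁻⁵ × 1.03) = 36.5 m/s
Around a low, centrifugal force acts outward with Coriolis, so pressure-gradient force balances both:
(1/ρ)|∂P/∂n| = fV + V²/R  →  V² + fR·V − fR·V_g = 0
With fR = 9.94×10⁻⁵ × 1042×10³ m = 104 m/s:
V = [−fR + √((fR)² + 4 fR V_g)]/2 = [−104 + √(104² + 4×104×36.5)]/2 = 28.6 m/s
Subgeostrophic (V < V_g = 36.5 m/s), as expected around a low.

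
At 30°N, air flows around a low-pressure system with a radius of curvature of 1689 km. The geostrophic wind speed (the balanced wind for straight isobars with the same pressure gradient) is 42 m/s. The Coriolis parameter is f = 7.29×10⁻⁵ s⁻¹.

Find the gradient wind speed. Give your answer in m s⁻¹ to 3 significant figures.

33.1 m s⁻¹

Around a low, centrifugal force acts outward with Coriolis, so pressure-gradient force balances both:
(1/ρ)|∂P/∂n| = fV + V²/R  →  V² + fR·V − fR·V_g = 0
With fR = 7.29×10⁻⁵ × 1689×10³ m = 123 m/s:
V = [−fR + √((fR)² + 4 fR V_g)]/2 = [−123 + √(123² + 4×123×42)]/2 = 33.1 m/s
Subgeostrophic (V < V_g = 42 m/s), as expected around a low.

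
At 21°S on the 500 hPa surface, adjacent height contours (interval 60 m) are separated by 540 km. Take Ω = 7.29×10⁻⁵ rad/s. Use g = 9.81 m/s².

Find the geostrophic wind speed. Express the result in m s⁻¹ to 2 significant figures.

Coriolis parameter at 21°S:
f = 2Ω sin φ = 2 × 7.29×10⁻⁵ × sin 21° = 5.23×10⁻⁵ s⁻¹
Height gradient: |∂Z/∂n| = 60 m / 540000 m = 1.11×10⁻⁴
On a pressure surface, geostrophic balance gives V_g = (g/f)|∂Z/∂n|:
V_g = 9.81 × 1.11×10⁻⁴ / 5.23×10⁻⁵ = 20.9 m/s

21 m s⁻¹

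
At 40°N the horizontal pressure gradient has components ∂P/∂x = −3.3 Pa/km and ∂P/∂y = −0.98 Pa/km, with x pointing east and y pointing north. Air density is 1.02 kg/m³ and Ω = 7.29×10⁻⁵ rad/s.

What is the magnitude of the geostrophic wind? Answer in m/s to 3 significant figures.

36.0 m/s

Coriolis parameter at 40°N:
f = 2Ω sin φ = 2 × 7.29×10⁻⁵ × sin 40° = 9.37×10⁻⁵ s⁻¹
Component geostrophic relations (x east, y north):
u_g = −(1/(fρ)) ∂P/∂y,  v_g = (1/(fρ)) ∂P/∂x
u_g = −(−0.98×10⁻³)/(9.37×10⁻⁵ × 1.02) = 10.3 m/s;  v_g = (−3.3×10⁻³)/(9.37×10⁻⁵ × 1.02) = −34.5 m/s
|V_g| = √(u_g² + v_g²) = 36.0 m/s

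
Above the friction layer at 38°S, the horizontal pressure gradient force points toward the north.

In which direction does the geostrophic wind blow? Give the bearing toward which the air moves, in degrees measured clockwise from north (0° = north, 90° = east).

270°

The pressure-gradient force points toward the north (bearing 000°).
Geostrophic balance: in the Southern Hemisphere the Coriolis force deflects motion to the left, so the geostrophic wind blows 90° to the left of the pressure-gradient force (low pressure on the right).
Rotating 000° by 90° counterclockwise gives 270° — the wind blows toward the west.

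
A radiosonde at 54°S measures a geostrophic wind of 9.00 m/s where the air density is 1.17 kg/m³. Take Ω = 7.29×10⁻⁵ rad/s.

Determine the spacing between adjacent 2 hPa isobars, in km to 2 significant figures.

Coriolis parameter at 54°S:
f = 2Ω sin φ = 2 × 7.29×10⁻⁵ × sin 54° = 1.18×10⁻⁴ s⁻¹
Geostrophic balance rearranged: |∂P/∂n| = f ρ V_g
|∂P/∂n| = 1.18×10⁻⁴ × 1.17 × 9.00 = 1.24×10⁻³ Pa/m
Isobar spacing: Δn = ΔP/|∂P/∂n| = 200 Pa / 1.24×10⁻³ Pa/m = 161022 m ≈ 160 km

160 km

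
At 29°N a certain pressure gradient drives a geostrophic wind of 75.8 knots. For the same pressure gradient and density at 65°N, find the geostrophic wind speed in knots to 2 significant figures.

With the same pressure gradient and density, V_g ∝ 1/f ∝ 1/sin φ.
V₂ = V₁ · sin φ₁ / sin φ₂ = 75.8 × sin 29° / sin 65°
V₂ = 75.8 × 0.4848/0.9063 = 41 knots

41 knots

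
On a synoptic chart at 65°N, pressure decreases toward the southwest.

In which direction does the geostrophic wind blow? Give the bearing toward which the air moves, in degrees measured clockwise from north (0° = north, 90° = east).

315°

The pressure-gradient force points toward the southwest (bearing 225°).
Geostrophic balance: in the Northern Hemisphere the Coriolis force deflects motion to the right, so the geostrophic wind blows 90° to the right of the pressure-gradient force (low pressure on the left).
Rotating 225° by 90° clockwise gives 315° — the wind blows toward the northwest.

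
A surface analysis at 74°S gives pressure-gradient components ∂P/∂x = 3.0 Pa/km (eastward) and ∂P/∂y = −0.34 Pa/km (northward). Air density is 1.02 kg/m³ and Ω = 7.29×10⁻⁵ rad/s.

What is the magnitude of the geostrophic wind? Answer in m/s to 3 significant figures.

Coriolis parameter at 74°S:
f = 2Ω sin φ = 2 × 7.29×10⁻⁵ × sin 74° = 1.40×10⁻⁴ s⁻¹
In the Southern Hemisphere f is negative: f = −1.40×10⁻⁴ s⁻¹.
Component geostrophic relations (x east, y north):
u_g = −(1/(fρ)) ∂P/∂y,  v_g = (1/(fρ)) ∂P/∂x
u_g = −(−0.34×10⁻³)/(−1.40×10⁻⁴ × 1.02) = −2.38 m/s;  v_g = (3.0×10⁻³)/(−1.40×10⁻⁴ × 1.02) = −21.0 m/s
|V_g| = √(u_g² + v_g²) = 21.1 m/s

21.1 m/s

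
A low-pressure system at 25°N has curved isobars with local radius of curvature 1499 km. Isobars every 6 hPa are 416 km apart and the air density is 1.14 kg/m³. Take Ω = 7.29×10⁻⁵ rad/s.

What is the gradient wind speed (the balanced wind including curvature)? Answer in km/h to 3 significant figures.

Coriolis parameter at 25°N:
f = 2Ω sin φ = 2 × 7.29×10⁻⁵ × sin 25° = 6.16×10⁻⁵ s⁻¹
Pressure gradient: |∂P/∂n| = 600 Pa / 416000 m = 1.44×10⁻³ Pa/m
Geostrophic speed: V_g = |∂P/∂n|/(fρ) = 1.44×10⁻³/(6.16×10⁻⁵ × 1.14) = 20.5 m/s
Around a low, centrifugal force acts outward with Coriolis, so pressure-gradient force balances both:
(1/ρ)|∂P/∂n| = fV + V²/R  →  V² + fR·V − fR·V_g = 0
With fR = 6.16×10⁻⁵ × 1499×10³ m = 92.4 m/s:
V = [−fR + √((fR)² + 4 fR V_g)]/2 = [−92.4 + √(92.4² + 4×92.4×20.5)]/2 = 17.3 m/s
Subgeostrophic (V < V_g = 20.5 m/s), as expected around a low.
Converting: 17.3 m/s × 3.6 = 62.3 km/h

62.3 km/h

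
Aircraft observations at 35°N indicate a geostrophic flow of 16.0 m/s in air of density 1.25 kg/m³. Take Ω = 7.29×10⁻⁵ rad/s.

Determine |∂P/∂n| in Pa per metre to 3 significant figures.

1.67×10⁻³ Pa/m

Coriolis parameter at 35°N:
f = 2Ω sin φ = 2 × 7.29×10⁻⁵ × sin 35° = 8.36×10⁻⁵ s⁻¹
Geostrophic balance rearranged: |∂P/∂n| = f ρ V_g
|∂P/∂n| = 8.36×10⁻⁵ × 1.25 × 16.0 = 1.67×10⁻³ Pa/m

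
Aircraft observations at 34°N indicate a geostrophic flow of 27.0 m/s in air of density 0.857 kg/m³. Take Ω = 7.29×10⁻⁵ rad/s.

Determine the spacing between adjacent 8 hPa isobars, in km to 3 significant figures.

424 km

Coriolis parameter at 34°N:
f = 2Ω sin φ = 2 × 7.29×10⁻⁵ × sin 34° = 8.15×10⁻⁵ s⁻¹
Geostrophic balance rearranged: |∂P/∂n| = f ρ V_g
|∂P/∂n| = 8.15×10⁻⁵ × 0.857 × 27.0 = 1.89×10⁻³ Pa/m
Isobar spacing: Δn = ΔP/|∂P/∂n| = 800 Pa / 1.89×10⁻³ Pa/m = 424059 m ≈ 424 km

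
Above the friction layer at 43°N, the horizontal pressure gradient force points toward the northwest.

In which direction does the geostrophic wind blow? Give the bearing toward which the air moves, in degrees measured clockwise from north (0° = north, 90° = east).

The pressure-gradient force points toward the northwest (bearing 315°).
Geostrophic balance: in the Northern Hemisphere the Coriolis force deflects motion to the right, so the geostrophic wind blows 90° to the right of the pressure-gradient force (low pressure on the left).
Rotating 315° by 90° clockwise gives 045° — the wind blows toward the northeast.

045°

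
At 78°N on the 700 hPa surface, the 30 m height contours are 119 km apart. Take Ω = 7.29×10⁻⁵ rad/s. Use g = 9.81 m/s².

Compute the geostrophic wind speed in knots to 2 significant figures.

Coriolis parameter at 78°N:
f = 2Ω sin φ = 2 × 7.29×10⁻⁵ × sin 78° = 1.43×10⁻⁴ s⁻¹
Height gradient: |∂Z/∂n| = 30 m / 119000 m = 2.52×10⁻⁴
On a pressure surface, geostrophic balance gives V_g = (g/f)|∂Z/∂n|:
V_g = 9.81 × 2.52×10⁻⁴ / 1.43×10⁻⁴ = 17.3 m/s
Converting: 17.3 m/s × 1.944 = 34 knots

34 knots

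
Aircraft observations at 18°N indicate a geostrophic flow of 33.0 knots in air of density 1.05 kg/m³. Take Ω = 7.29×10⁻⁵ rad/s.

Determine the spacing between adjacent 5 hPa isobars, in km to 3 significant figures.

Coriolis parameter at 18°N:
f = 2Ω sin φ = 2 × 7.29×10⁻⁵ × sin 18° = 4.51×10⁻⁵ s⁻¹
Wind speed in SI: 33.0 knots = 17.0 m/s
Geostrophic balance rearranged: |∂P/∂n| = f ρ V_g
|∂P/∂n| = 4.51×10⁻⁵ × 1.05 × 17.0 = 8.03×10⁻⁴ Pa/m
Isobar spacing: Δn = ΔP/|∂P/∂n| = 500 Pa / 8.03×10⁻⁴ Pa/m = 622571 m ≈ 623 km

623 km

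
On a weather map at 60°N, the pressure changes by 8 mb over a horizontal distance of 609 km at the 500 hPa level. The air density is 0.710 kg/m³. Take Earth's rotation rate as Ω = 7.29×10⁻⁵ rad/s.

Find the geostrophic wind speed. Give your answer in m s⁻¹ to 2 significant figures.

15 m s⁻¹

Coriolis parameter at 60°N:
f = 2Ω sin φ = 2 × 7.29×10⁻⁵ × sin 60° = 1.26×10⁻⁴ s⁻¹
Pressure gradient: |∂P/∂n| = 800 Pa / 609000 m = 1.31×10⁻³ Pa/m
Geostrophic balance (pressure-gradient force = Coriolis force):
V_g = (1/(fρ)) |∂P/∂n| = 1.31×10⁻³ / (1.26×10⁻⁴ × 0.710) = 14.7 m/s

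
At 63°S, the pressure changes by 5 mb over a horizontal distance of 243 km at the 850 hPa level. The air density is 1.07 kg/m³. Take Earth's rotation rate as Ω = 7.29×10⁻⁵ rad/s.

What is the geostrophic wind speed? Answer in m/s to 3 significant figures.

14.8 m/s

Coriolis parameter at 63°S:
f = 2Ω sin φ = 2 × 7.29×10⁻⁵ × sin 63° = 1.30×10⁻⁴ s⁻¹
Pressure gradient: |∂P/∂n| = 500 Pa / 243000 m = 2.06×10⁻³ Pa/m
Geostrophic balance (pressure-gradient force = Coriolis force):
V_g = (1/(fρ)) |∂P/∂n| = 2.06×10⁻³ / (1.30×10⁻⁴ × 1.07) = 14.8 m/s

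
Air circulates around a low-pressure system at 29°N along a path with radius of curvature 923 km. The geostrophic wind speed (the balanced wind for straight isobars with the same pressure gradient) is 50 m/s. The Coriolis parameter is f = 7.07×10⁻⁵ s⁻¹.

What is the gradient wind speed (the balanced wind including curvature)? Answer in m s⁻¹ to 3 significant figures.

Around a low, centrifugal force acts outward with Coriolis, so pressure-gradient force balances both:
(1/ρ)|∂P/∂n| = fV + V²/R  →  V² + fR·V − fR·V_g = 0
With fR = 7.07×10⁻⁵ × 923×10³ m = 65.3 m/s:
V = [−fR + √((fR)² + 4 fR V_g)]/2 = [−65.3 + √(65.3² + 4×65.3×50)]/2 = 33.2 m/s
Subgeostrophic (V < V_g = 50 m/s), as expected around a low.

33.2 m s⁻¹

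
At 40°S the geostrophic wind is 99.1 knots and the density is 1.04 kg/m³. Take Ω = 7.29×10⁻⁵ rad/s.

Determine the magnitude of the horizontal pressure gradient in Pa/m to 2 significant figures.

Coriolis parameter at 40°S:
f = 2Ω sin φ = 2 × 7.29×10⁻⁵ × sin 40° = 9.37×10⁻⁵ s⁻¹
Wind speed in SI: 99.1 knots = 51.0 m/s
Geostrophic balance rearranged: |∂P/∂n| = f ρ V_g
|∂P/∂n| = 9.37×10⁻⁵ × 1.04 × 51.0 = 4.97×10⁻³ Pa/m

5.0×10⁻³ Pa/m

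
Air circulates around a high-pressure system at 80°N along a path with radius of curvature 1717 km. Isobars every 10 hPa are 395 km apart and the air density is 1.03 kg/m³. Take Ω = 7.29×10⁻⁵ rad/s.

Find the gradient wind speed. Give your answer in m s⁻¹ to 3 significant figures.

Coriolis parameter at 80°N:
f = 2Ω sin φ = 2 × 7.29×10⁻⁵ × sin 80° = 1.44×10⁻⁴ s⁻¹
Pressure gradient: |∂P/∂n| = 1000 Pa / 395000 m = 2.53×10⁻³ Pa/m
Geostrophic speed: V_g = |∂P/∂n|/(fρ) = 2.53×10⁻³/(1.44×10⁻⁴ × 1.03) = 17.1 m/s
Around a high, pressure-gradient force acts outward with centrifugal, so Coriolis balances both:
fV = (1/ρ)|∂P/∂n| + V²/R  →  V² − fR·V + fR·V_g = 0
With fR = 1.44×10⁻⁴ × 1717×10³ m = 247 m/s:
V = [fR − √((fR)² − 4 fR V_g)]/2 = [247 − √(247² − 4×247×17.1)]/2 = 18.5 m/s
Supergeostrophic (V > V_g = 17.1 m/s), as expected around a high.

18.5 m s⁻¹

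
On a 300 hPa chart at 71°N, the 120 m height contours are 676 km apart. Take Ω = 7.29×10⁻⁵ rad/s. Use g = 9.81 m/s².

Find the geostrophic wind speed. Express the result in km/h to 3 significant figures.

Coriolis parameter at 71°N:
f = 2Ω sin φ = 2 × 7.29×10⁻⁵ × sin 71° = 1.38×10⁻⁴ s⁻¹
Height gradient: |∂Z/∂n| = 120 m / 676000 m = 1.78×10⁻⁴
On a pressure surface, geostrophic balance gives V_g = (g/f)|∂Z/∂n|:
V_g = 9.81 × 1.78×10⁻⁴ / 1.38×10⁻⁴ = 12.6 m/s
Converting: 12.6 m/s × 3.6 = 45.5 km/h

45.5 km/h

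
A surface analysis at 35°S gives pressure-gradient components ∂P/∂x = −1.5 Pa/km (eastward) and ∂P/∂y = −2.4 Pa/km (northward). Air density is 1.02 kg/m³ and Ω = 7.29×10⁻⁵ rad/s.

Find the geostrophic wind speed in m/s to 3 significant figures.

33.2 m/s

Coriolis parameter at 35°S:
f = 2Ω sin φ = 2 × 7.29×10⁻⁵ × sin 35° = 8.36×10⁻⁵ s⁻¹
In the Southern Hemisphere f is negative: f = −8.36×10⁻⁵ s⁻¹.
Component geostrophic relations (x east, y north):
u_g = −(1/(fρ)) ∂P/∂y,  v_g = (1/(fρ)) ∂P/∂x
u_g = −(−2.4×10⁻³)/(−8.36×10⁻⁵ × 1.02) = −28.1 m/s;  v_g = (−1.5×10⁻³)/(−8.36×10⁻⁵ × 1.02) = 17.6 m/s
|V_g| = √(u_g² + v_g²) = 33.2 m/s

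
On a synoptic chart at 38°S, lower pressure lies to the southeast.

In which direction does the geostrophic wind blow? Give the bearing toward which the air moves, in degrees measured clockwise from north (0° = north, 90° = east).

045°

The pressure-gradient force points toward the southeast (bearing 135°).
Geostrophic balance: in the Southern Hemisphere the Coriolis force deflects motion to the left, so the geostrophic wind blows 90° to the left of the pressure-gradient force (low pressure on the right).
Rotating 135° by 90° counterclockwise gives 045° — the wind blows toward the northeast.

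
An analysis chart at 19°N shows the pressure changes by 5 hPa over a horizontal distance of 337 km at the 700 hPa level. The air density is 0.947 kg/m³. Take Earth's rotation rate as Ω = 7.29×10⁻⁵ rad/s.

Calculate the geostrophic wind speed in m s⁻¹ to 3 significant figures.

Coriolis parameter at 19°N:
f = 2Ω sin φ = 2 × 7.29×10⁻⁵ × sin 19° = 4.75×10⁻⁵ s⁻¹
Pressure gradient: |∂P/∂n| = 500 Pa / 337000 m = 1.48×10⁻³ Pa/m
Geostrophic balance (pressure-gradient force = Coriolis force):
V_g = (1/(fρ)) |∂P/∂n| = 1.48×10⁻³ / (4.75×10⁻⁵ × 0.947) = 33.0 m/s

33.0 m s⁻¹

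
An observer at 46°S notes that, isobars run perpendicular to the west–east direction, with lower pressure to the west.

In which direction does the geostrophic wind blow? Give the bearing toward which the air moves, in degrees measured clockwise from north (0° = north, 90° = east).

180°

The pressure-gradient force points toward the west (bearing 270°).
Geostrophic balance: in the Southern Hemisphere the Coriolis force deflects motion to the left, so the geostrophic wind blows 90° to the left of the pressure-gradient force (low pressure on the right).
Rotating 270° by 90° counterclockwise gives 180° — the wind blows toward the south.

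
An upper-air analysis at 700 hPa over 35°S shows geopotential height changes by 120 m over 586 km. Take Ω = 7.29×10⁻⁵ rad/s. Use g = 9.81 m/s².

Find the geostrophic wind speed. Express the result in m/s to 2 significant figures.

Coriolis parameter at 35°S:
f = 2Ω sin φ = 2 × 7.29×10⁻⁵ × sin 35° = 8.36×10⁻⁵ s⁻¹
Height gradient: |∂Z/∂n| = 120 m / 586000 m = 2.05×10⁻⁴
On a pressure surface, geostrophic balance gives V_g = (g/f)|∂Z/∂n|:
V_g = 9.81 × 2.05×10⁻⁴ / 8.36×10⁻⁵ = 24.0 m/s

24 m/s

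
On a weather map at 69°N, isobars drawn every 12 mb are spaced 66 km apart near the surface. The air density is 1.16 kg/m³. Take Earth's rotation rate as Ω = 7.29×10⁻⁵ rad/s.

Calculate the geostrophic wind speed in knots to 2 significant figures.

Coriolis parameter at 69°N:
f = 2Ω sin φ = 2 × 7.29×10⁻⁵ × sin 69° = 1.36×10⁻⁴ s⁻¹
Pressure gradient: |∂P/∂n| = 1200 Pa / 66000 m = 1.82×10⁻² Pa/m
Geostrophic balance (pressure-gradient force = Coriolis force):
V_g = (1/(fρ)) |∂P/∂n| = 1.82×10⁻² / (1.36×10⁻⁴ × 1.16) = 115 m/s
Converting: 115 m/s × 1.944 = 220 knots

220 knots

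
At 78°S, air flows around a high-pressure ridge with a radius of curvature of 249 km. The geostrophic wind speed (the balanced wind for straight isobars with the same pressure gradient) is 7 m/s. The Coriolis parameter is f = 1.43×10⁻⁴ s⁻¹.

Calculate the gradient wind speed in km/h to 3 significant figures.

Around a high, pressure-gradient force acts outward with centrifugal, so Coriolis balances both:
fV = (1/ρ)|∂P/∂n| + V²/R  →  V² − fR·V + fR·V_g = 0
With fR = 1.43×10⁻⁴ × 249×10³ m = 35.6 m/s:
V = [fR − √((fR)² − 4 fR V_g)]/2 = [35.6 − √(35.6² − 4×35.6×7)]/2 = 9.57 m/s
Supergeostrophic (V > V_g = 7 m/s), as expected around a high.
Converting: 9.57 m/s × 3.6 = 34.5 km/h

34.5 km/h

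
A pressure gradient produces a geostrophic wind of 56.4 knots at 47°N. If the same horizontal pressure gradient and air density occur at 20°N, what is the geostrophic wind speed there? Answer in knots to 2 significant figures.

With the same pressure gradient and density, V_g ∝ 1/f ∝ 1/sin φ.
V₂ = V₁ · sin φ₁ / sin φ₂ = 56.4 × sin 47° / sin 20°
V₂ = 56.4 × 0.7314/0.3420 = 120 knots

120 knots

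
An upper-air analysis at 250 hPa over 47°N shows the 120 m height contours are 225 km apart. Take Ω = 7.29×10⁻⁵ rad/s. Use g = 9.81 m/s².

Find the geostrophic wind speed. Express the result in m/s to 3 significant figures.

Coriolis parameter at 47°N:
f = 2Ω sin φ = 2 × 7.29×10⁻⁵ × sin 47° = 1.07×10⁻⁴ s⁻¹
Height gradient: |∂Z/∂n| = 120 m / 225000 m = 5.33×10⁻⁴
On a pressure surface, geostrophic balance gives V_g = (g/f)|∂Z/∂n|:
V_g = 9.81 × 5.33×10⁻⁴ / 1.07×10⁻⁴ = 49.1 m/s

49.1 m/s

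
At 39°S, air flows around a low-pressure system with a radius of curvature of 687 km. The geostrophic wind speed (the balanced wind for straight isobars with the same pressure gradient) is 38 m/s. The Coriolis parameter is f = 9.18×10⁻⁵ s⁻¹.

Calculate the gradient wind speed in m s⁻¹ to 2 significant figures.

27 m s⁻¹

Around a low, centrifugal force acts outward with Coriolis, so pressure-gradient force balances both:
(1/ρ)|∂P/∂n| = fV + V²/R  →  V² + fR·V − fR·V_g = 0
With fR = 9.18×10⁻⁵ × 687×10³ m = 63.1 m/s:
V = [−fR + √((fR)² + 4 fR V_g)]/2 = [−63.1 + √(63.1² + 4×63.1×38)]/2 = 26.7 m/s
Subgeostrophic (V < V_g = 38 m/s), as expected around a low.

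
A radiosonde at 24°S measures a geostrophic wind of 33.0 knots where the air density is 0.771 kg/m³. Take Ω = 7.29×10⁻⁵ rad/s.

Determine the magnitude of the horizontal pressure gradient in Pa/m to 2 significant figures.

7.8×10⁻⁴ Pa/m

Coriolis parameter at 24°S:
f = 2Ω sin φ = 2 × 7.29×10⁻⁵ × sin 24° = 5.93×10⁻⁵ s⁻¹
Wind speed in SI: 33.0 knots = 17.0 m/s
Geostrophic balance rearranged: |∂P/∂n| = f ρ V_g
|∂P/∂n| = 5.93×10⁻⁵ × 0.771 × 17.0 = 7.76×10⁻⁴ Pa/m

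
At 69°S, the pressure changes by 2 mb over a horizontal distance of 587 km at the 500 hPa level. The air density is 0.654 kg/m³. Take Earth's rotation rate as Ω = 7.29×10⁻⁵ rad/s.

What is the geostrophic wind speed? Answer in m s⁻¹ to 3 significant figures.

3.83 m s⁻¹

Coriolis parameter at 69°S:
f = 2Ω sin φ = 2 × 7.29×10⁻⁵ × sin 69° = 1.36×10⁻⁴ s⁻¹
Pressure gradient: |∂P/∂n| = 200 Pa / 587000 m = 3.41×10⁻⁴ Pa/m
Geostrophic balance (pressure-gradient force = Coriolis force):
V_g = (1/(fρ)) |∂P/∂n| = 3.41×10⁻⁴ / (1.36×10⁻⁴ × 0.654) = 3.83 m/s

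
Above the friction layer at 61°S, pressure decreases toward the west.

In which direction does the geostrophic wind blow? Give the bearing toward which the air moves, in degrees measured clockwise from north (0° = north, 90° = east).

180°

The pressure-gradient force points toward the west (bearing 270°).
Geostrophic balance: in the Southern Hemisphere the Coriolis force deflects motion to the left, so the geostrophic wind blows 90° to the left of the pressure-gradient force (low pressure on the right).
Rotating 270° by 90° counterclockwise gives 180° — the wind blows toward the south.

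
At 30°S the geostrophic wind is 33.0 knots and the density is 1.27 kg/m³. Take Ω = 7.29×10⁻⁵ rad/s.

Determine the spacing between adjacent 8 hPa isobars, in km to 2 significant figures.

Coriolis parameter at 30°S:
f = 2Ω sin φ = 2 × 7.29×10⁻⁵ × sin 30° = 7.29×10⁻⁵ s⁻¹
Wind speed in SI: 33.0 knots = 17.0 m/s
Geostrophic balance rearranged: |∂P/∂n| = f ρ V_g
|∂P/∂n| = 7.29×10⁻⁵ × 1.27 × 17.0 = 1.57×10⁻³ Pa/m
Isobar spacing: Δn = ΔP/|∂P/∂n| = 800 Pa / 1.57×10⁻³ Pa/m = 508987 m ≈ 510 km

510 km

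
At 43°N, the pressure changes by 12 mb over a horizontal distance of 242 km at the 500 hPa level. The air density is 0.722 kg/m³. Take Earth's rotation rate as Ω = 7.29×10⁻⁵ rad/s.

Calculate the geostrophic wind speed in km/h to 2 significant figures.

Coriolis parameter at 43°N:
f = 2Ω sin φ = 2 × 7.29×10⁻⁵ × sin 43° = 9.94×10⁻⁵ s⁻¹
Pressure gradient: |∂P/∂n| = 1200 Pa / 242000 m = 4.96×10⁻³ Pa/m
Geostrophic balance (pressure-gradient force = Coriolis force):
V_g = (1/(fρ)) |∂P/∂n| = 4.96×10⁻³ / (9.94×10⁻⁵ × 0.722) = 69.1 m/s
Converting: 69.1 m/s × 3.6 = 250 km/h

250 km/h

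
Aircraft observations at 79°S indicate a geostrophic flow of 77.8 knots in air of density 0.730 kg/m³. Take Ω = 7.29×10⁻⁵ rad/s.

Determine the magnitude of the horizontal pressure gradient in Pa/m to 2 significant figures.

Coriolis parameter at 79°S:
f = 2Ω sin φ = 2 × 7.29×10⁻⁵ × sin 79° = 1.43×10⁻⁴ s⁻¹
Wind speed in SI: 77.8 knots = 40.0 m/s
Geostrophic balance rearranged: |∂P/∂n| = f ρ V_g
|∂P/∂n| = 1.43×10⁻⁴ × 0.730 × 40.0 = 4.18×10⁻³ Pa/m

4.2×10⁻³ Pa/m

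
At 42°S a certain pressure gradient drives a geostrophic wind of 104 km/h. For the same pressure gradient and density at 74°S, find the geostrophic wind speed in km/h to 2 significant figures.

72 km/h

With the same pressure gradient and density, V_g ∝ 1/f ∝ 1/sin φ.
V₂ = V₁ · sin φ₁ / sin φ₂ = 104 × sin 42° / sin 74°
V₂ = 104 × 0.6691/0.9613 = 72 km/h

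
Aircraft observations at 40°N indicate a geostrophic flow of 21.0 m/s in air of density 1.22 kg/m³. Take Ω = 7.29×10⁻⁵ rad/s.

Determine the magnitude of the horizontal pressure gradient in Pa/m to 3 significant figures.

2.40×10⁻³ Pa/m

Coriolis parameter at 40°N:
f = 2Ω sin φ = 2 × 7.29×10⁻⁵ × sin 40° = 9.37×10⁻⁵ s⁻¹
Geostrophic balance rearranged: |∂P/∂n| = f ρ V_g
|∂P/∂n| = 9.37×10⁻⁵ × 1.22 × 21.0 = 2.40×10⁻³ Pa/m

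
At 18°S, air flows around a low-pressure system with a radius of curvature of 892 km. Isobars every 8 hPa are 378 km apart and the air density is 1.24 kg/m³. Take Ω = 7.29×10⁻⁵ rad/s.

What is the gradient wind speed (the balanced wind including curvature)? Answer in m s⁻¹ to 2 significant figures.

Coriolis parameter at 18°S:
f = 2Ω sin φ = 2 × 7.29×10⁻⁵ × sin 18° = 4.51×10⁻⁵ s⁻¹
Pressure gradient: |∂P/∂n| = 800 Pa / 378000 m = 2.12×10⁻³ Pa/m
Geostrophic speed: V_g = |∂P/∂n|/(fρ) = 2.12×10⁻³/(4.51×10⁻⁵ × 1.24) = 37.9 m/s
Around a low, centrifugal force acts outward with Coriolis, so pressure-gradient force balances both:
(1/ρ)|∂P/∂n| = fV + V²/R  →  V² + fR·V − fR·V_g = 0
With fR = 4.51×10⁻⁵ × 892×10³ m = 40.2 m/s:
V = [−fR + √((fR)² + 4 fR V_g)]/2 = [−40.2 + √(40.2² + 4×40.2×37.9)]/2 = 23.8 m/s
Subgeostrophic (V < V_g = 37.9 m/s), as expected around a low.

24 m s⁻¹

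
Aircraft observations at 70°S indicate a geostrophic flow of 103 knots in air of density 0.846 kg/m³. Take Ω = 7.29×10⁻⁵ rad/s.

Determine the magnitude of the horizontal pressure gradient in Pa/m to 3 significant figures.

Coriolis parameter at 70°S:
f = 2Ω sin φ = 2 × 7.29×10⁻⁵ × sin 70° = 1.37×10⁻⁴ s⁻¹
Wind speed in SI: 103 knots = 53.0 m/s
Geostrophic balance rearranged: |∂P/∂n| = f ρ V_g
|∂P/∂n| = 1.37×10⁻⁴ × 0.846 × 53.0 = 6.14×10⁻³ Pa/m

6.14×10⁻³ Pa/m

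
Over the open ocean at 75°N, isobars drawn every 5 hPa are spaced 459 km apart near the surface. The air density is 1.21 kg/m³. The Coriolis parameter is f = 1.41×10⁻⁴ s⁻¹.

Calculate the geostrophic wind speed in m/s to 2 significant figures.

6.4 m/s

Pressure gradient: |∂P/∂n| = 500 Pa / 459000 m = 1.09×10⁻³ Pa/m
Geostrophic balance (pressure-gradient force = Coriolis force):
V_g = (1/(fρ)) |∂P/∂n| = 1.09×10⁻³ / (1.41×10⁻⁴ × 1.21) = 6.38 m/s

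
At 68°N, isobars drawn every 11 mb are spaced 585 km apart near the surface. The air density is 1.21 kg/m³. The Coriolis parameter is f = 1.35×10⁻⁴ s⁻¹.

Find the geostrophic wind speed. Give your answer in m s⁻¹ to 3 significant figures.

11.5 m s⁻¹

Pressure gradient: |∂P/∂n| = 1100 Pa / 585000 m = 1.88×10⁻³ Pa/m
Geostrophic balance (pressure-gradient force = Coriolis force):
V_g = (1/(fρ)) |∂P/∂n| = 1.88×10⁻³ / (1.35×10⁻⁴ × 1.21) = 11.5 m/s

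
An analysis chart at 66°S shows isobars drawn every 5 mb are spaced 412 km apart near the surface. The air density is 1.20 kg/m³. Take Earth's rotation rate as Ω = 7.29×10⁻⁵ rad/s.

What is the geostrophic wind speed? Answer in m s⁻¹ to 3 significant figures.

Coriolis parameter at 66°S:
f = 2Ω sin φ = 2 × 7.29×10⁻⁵ × sin 66° = 1.33×10⁻⁴ s⁻¹
Pressure gradient: |∂P/∂n| = 500 Pa / 412000 m = 1.21×10⁻³ Pa/m
Geostrophic balance (pressure-gradient force = Coriolis force):
V_g = (1/(fρ)) |∂P/∂n| = 1.21×10⁻³ / (1.33×10⁻⁴ × 1.20) = 7.59 m/s

7.59 m s⁻¹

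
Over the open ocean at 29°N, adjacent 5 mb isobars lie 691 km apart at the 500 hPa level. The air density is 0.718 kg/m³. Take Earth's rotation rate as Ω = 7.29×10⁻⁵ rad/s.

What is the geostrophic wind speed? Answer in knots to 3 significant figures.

Coriolis parameter at 29°N:
f = 2Ω sin φ = 2 × 7.29×10⁻⁵ × sin 29° = 7.07×10⁻⁵ s⁻¹
Pressure gradient: |∂P/∂n| = 500 Pa / 691000 m = 7.24×10⁻⁴ Pa/m
Geostrophic balance (pressure-gradient force = Coriolis force):
V_g = (1/(fρ)) |∂P/∂n| = 7.24×10⁻⁴ / (7.07×10⁻⁵ × 0.718) = 14.3 m/s
Converting: 14.3 m/s × 1.944 = 27.7 knots

27.7 knots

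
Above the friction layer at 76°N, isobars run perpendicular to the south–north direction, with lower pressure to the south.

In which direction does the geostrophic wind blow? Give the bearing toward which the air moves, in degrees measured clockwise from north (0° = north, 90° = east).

The pressure-gradient force points toward the south (bearing 180°).
Geostrophic balance: in the Northern Hemisphere the Coriolis force deflects motion to the right, so the geostrophic wind blows 90° to the right of the pressure-gradient force (low pressure on the left).
Rotating 180° by 90° clockwise gives 270° — the wind blows toward the west.

270°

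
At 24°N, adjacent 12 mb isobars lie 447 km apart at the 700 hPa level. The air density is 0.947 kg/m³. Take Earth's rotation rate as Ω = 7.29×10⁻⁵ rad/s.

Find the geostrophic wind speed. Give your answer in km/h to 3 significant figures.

Coriolis parameter at 24°N:
f = 2Ω sin φ = 2 × 7.29×10⁻⁵ × sin 24° = 5.93×10⁻⁵ s⁻¹
Pressure gradient: |∂P/∂n| = 1200 Pa / 447000 m = 2.68×10⁻³ Pa/m
Geostrophic balance (pressure-gradient force = Coriolis force):
V_g = (1/(fρ)) |∂P/∂n| = 2.68×10⁻³ / (5.93×10⁻⁵ × 0.947) = 47.8 m/s
Converting: 47.8 m/s × 3.6 = 172 km/h

172 km/h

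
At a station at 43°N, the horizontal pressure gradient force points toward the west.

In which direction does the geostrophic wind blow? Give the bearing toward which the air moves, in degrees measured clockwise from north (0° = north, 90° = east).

000°

The pressure-gradient force points toward the west (bearing 270°).
Geostrophic balance: in the Northern Hemisphere the Coriolis force deflects motion to the right, so the geostrophic wind blows 90° to the right of the pressure-gradient force (low pressure on the left).
Rotating 270° by 90° clockwise gives 000° — the wind blows toward the north.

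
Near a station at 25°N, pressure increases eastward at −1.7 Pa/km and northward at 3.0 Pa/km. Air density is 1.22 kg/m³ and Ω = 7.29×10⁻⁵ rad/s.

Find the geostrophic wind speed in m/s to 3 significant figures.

45.9 m/s

Coriolis parameter at 25°N:
f = 2Ω sin φ = 2 × 7.29×10⁻⁵ × sin 25° = 6.16×10⁻⁵ s⁻¹
Component geostrophic relations (x east, y north):
u_g = −(1/(fρ)) ∂P/∂y,  v_g = (1/(fρ)) ∂P/∂x
u_g = −(3.0×10⁻³)/(6.16×10⁻⁵ × 1.22) = −39.9 m/s;  v_g = (−1.7×10⁻³)/(6.16×10⁻⁵ × 1.22) = −22.6 m/s
|V_g| = √(u_g² + v_g²) = 45.9 m/s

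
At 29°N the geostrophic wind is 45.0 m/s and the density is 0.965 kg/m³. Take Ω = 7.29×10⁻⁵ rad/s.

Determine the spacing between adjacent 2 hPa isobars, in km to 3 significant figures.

Coriolis parameter at 29°N:
f = 2Ω sin φ = 2 × 7.29×10⁻⁵ × sin 29° = 7.07×10⁻⁵ s⁻¹
Geostrophic balance rearranged: |∂P/∂n| = f ρ V_g
|∂P/∂n| = 7.07×10⁻⁵ × 0.965 × 45.0 = 3.07×10⁻³ Pa/m
Isobar spacing: Δn = ΔP/|∂P/∂n| = 200 Pa / 3.07×10⁻³ Pa/m = 65157 m ≈ 65.2 km

65.2 km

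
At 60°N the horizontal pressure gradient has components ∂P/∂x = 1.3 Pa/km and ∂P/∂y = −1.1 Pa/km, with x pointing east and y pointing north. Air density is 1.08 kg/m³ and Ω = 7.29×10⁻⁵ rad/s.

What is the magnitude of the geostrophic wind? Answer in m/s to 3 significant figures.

Coriolis parameter at 60°N:
f = 2Ω sin φ = 2 × 7.29×10⁻⁵ × sin 60° = 1.26×10⁻⁴ s⁻¹
Component geostrophic relations (x east, y north):
u_g = −(1/(fρ)) ∂P/∂y,  v_g = (1/(fρ)) ∂P/∂x
u_g = −(−1.1×10⁻³)/(1.26×10⁻⁴ × 1.08) = 8.07 m/s;  v_g = (1.3×10⁻³)/(1.26×10⁻⁴ × 1.08) = 9.53 m/s
|V_g| = √(u_g² + v_g²) = 12.5 m/s

12.5 m/s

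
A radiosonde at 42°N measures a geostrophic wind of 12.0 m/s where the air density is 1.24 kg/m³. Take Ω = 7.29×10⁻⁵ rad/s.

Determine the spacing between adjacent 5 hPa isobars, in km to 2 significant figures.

340 km

Coriolis parameter at 42°N:
f = 2Ω sin φ = 2 × 7.29×10⁻⁵ × sin 42° = 9.76×10⁻⁵ s⁻¹
Geostrophic balance rearranged: |∂P/∂n| = f ρ V_g
|∂P/∂n| = 9.76×10⁻⁵ × 1.24 × 12.0 = 1.45×10⁻³ Pa/m
Isobar spacing: Δn = ΔP/|∂P/∂n| = 500 Pa / 1.45×10⁻³ Pa/m = 344428 m ≈ 340 km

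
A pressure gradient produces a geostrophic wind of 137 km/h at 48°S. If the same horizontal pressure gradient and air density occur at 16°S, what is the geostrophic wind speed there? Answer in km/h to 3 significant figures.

With the same pressure gradient and density, V_g ∝ 1/f ∝ 1/sin φ.
V₂ = V₁ · sin φ₁ / sin φ₂ = 137 × sin 48° / sin 16°
V₂ = 137 × 0.7431/0.2756 = 369 km/h

369 km/h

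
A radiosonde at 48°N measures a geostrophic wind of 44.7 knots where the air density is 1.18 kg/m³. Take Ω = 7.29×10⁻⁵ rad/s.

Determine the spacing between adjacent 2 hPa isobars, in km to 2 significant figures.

Coriolis parameter at 48°N:
f = 2Ω sin φ = 2 × 7.29×10⁻⁵ × sin 48° = 1.08×10⁻⁴ s⁻¹
Wind speed in SI: 44.7 knots = 23.0 m/s
Geostrophic balance rearranged: |∂P/∂n| = f ρ V_g
|∂P/∂n| = 1.08×10⁻⁴ × 1.18 × 23.0 = 2.94×10⁻³ Pa/m
Isobar spacing: Δn = ΔP/|∂P/∂n| = 200 Pa / 2.94×10⁻³ Pa/m = 68025 m ≈ 68 km

68 km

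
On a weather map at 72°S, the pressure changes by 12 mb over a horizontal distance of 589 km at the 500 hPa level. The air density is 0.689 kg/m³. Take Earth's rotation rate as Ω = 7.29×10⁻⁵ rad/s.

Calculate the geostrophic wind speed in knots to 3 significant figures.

41.5 knots

Coriolis parameter at 72°S:
f = 2Ω sin φ = 2 × 7.29×10⁻⁵ × sin 72° = 1.39×10⁻⁴ s⁻¹
Pressure gradient: |∂P/∂n| = 1200 Pa / 589000 m = 2.04×10⁻³ Pa/m
Geostrophic balance (pressure-gradient force = Coriolis force):
V_g = (1/(fρ)) |∂P/∂n| = 2.04×10⁻³ / (1.39×10⁻⁴ × 0.689) = 21.3 m/s
Converting: 21.3 m/s × 1.944 = 41.5 knots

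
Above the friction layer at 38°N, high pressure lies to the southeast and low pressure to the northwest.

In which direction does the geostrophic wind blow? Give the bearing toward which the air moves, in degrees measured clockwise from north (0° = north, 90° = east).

The pressure-gradient force points toward the northwest (bearing 315°).
Geostrophic balance: in the Northern Hemisphere the Coriolis force deflects motion to the right, so the geostrophic wind blows 90° to the right of the pressure-gradient force (low pressure on the left).
Rotating 315° by 90° clockwise gives 045° — the wind blows toward the northeast.

045°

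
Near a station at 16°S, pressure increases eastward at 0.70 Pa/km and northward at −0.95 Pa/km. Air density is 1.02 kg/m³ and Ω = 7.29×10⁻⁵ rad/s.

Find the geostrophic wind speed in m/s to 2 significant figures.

29 m/s

Coriolis parameter at 16°S:
f = 2Ω sin φ = 2 × 7.29×10⁻⁵ × sin 16° = 4.02×10⁻⁵ s⁻¹
In the Southern Hemisphere f is negative: f = −4.02×10⁻⁵ s⁻¹.
Component geostrophic relations (x east, y north):
u_g = −(1/(fρ)) ∂P/∂y,  v_g = (1/(fρ)) ∂P/∂x
u_g = −(−0.95×10⁻³)/(−4.02×10⁻⁵ × 1.02) = −23.2 m/s;  v_g = (0.70×10⁻³)/(−4.02×10⁻⁵ × 1.02) = −17.1 m/s
|V_g| = √(u_g² + v_g²) = 28.8 m/s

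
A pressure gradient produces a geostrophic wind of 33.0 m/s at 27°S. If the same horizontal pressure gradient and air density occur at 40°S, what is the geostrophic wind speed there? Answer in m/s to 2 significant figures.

23 m/s

With the same pressure gradient and density, V_g ∝ 1/f ∝ 1/sin φ.
V₂ = V₁ · sin φ₁ / sin φ₂ = 33.0 × sin 27° / sin 40°
V₂ = 33.0 × 0.4540/0.6428 = 23 m/s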